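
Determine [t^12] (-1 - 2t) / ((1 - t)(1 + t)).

-1

Partial fractions give a closed form: a_n = (-3/2)·1^n + (1/2)·(-1)^n.
At n = 12: a_12 = -1.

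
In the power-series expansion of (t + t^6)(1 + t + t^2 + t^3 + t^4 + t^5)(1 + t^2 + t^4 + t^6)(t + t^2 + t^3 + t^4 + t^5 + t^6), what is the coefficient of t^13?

26

(t + t^6) has coefficients 0,1,0,0,0,0,1 for degrees 0…6.
(1 + t + t^2 + t^3 + t^4 + t^5) has coefficients 1,1,1,1,1,1,0,0,0,0,0,0,0,0 for degrees 0…13.
Multiplying by (1 + t^2 + t^4 + t^6) gives running coefficients 1,1,2,2,3,3,3,3,2,2,1,1,0,0 for degrees 0…13.
Finally multiplying by (t + t^2 + t^3 + t^4 + t^5 + t^6), the product of all factors after the first has coefficients 0,1,2,4,6,9,12,14,16,16,16,14,12,9 for degrees 0…13.
[t^13] = 1·12 + 1·14 = 26.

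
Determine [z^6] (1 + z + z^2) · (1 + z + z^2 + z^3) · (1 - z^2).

-2

(1 + z + z^2) has coefficients 1,1,1 for degrees 0…2.
(1 + z + z^2 + z^3) has coefficients 1,1,1,1,0,0,0 for degrees 0…6.
Finally multiplying by (1 - z^2), the product of all factors after the first has coefficients 1,1,0,0,-1,-1,0 for degrees 0…6.
[z^6] = 1·0 + 1·(-1) + 1·(-1) = -2.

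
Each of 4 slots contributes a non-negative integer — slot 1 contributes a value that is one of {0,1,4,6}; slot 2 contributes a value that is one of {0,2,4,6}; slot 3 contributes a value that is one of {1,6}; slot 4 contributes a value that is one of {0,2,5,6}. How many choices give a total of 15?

The generating function for the choices is (1 + z + z⁴ + z⁶)·(1 + z² + z⁴ + z⁶)·(z + z⁶)·(1 + z² + z⁵ + z⁶); the count is [z¹⁵].
(1 + z + z⁴ + z⁶) has coefficients 1,1,0,0,1,0,1 for degrees 0…6.
(1 + z² + z⁴ + z⁶) has coefficients 1,0,1,0,1,0,1,0,0,0,0,0,0,0,0,0 for degrees 0…15.
Multiplying by (z + z⁶) gives running coefficients 0,1,0,1,0,1,1,1,1,0,1,0,1,0,0,0 for degrees 0…15.
Finally multiplying by (1 + z² + z⁵ + z⁶), the product of all factors after the first has coefficients 0,1,0,2,0,2,2,3,3,2,3,2,4,2,2,1 for degrees 0…15.
[z¹⁵] = 1·1 + 1·2 + 1·2 + 1·2 = 7.

7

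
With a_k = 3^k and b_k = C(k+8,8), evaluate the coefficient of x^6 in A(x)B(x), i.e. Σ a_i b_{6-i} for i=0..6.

22335

Write out a_i and b_{6-i} for i = 0,…,6 and sum the products.
Σ = 1·3003 + 3·1287 + 9·495 + 27·165 + 81·45 + 243·9 + 729·1 = 22335.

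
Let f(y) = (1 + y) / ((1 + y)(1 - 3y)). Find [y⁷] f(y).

2187

Partial fractions give a closed form: a_n = (1)·3^n.
At n = 7: a_7 = 2187.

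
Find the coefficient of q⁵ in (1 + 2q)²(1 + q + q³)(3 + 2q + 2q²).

30

(1 + 2q)² has coefficients 1,4,4 for degrees 0…2.
(1 + q + q³) has coefficients 1,1,0,1,0,0 for degrees 0…5.
Finally multiplying by (3 + 2q + 2q²), the product of all factors after the first has coefficients 3,5,4,5,2,2 for degrees 0…5.
[q⁵] = 1·2 + 4·2 + 4·5 = 30.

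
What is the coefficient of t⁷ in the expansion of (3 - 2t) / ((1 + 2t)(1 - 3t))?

2857

Partial fractions give a closed form: a_n = (8/5)·(-2)^n + (7/5)·3^n.
At n = 7: a_7 = 2857.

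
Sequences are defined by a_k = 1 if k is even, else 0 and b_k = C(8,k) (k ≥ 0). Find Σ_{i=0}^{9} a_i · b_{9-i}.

This is [x^9] in the product of the two ordinary generating functions.
Σ = 1·0 + 0·1 + 1·8 + 0·28 + 1·56 + 0·70 + 1·56 + 0·28 + 1·8 + 0·1 = 128.

128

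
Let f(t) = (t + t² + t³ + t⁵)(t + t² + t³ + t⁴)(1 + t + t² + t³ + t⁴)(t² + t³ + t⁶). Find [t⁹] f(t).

28

(t + t² + t³ + t⁵) has coefficients 0,1,1,1,0,1 for degrees 0…5.
(t + t² + t³ + t⁴) has coefficients 0,1,1,1,1,0,0,0,0,0 for degrees 0…9.
Multiplying by (1 + t + t² + t³ + t⁴) gives running coefficients 0,1,2,3,4,4,3,2,1,0 for degrees 0…9.
Finally multiplying by (t² + t³ + t⁶), the product of all factors after the first has coefficients 0,0,0,1,3,5,7,9,9,8 for degrees 0…9.
[t⁹] = 1·9 + 1·9 + 1·7 + 1·3 = 28.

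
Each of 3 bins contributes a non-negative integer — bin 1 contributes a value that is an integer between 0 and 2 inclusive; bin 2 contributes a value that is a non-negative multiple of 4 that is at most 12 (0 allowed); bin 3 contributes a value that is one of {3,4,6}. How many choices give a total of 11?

2

The generating function for the choices is (1 + z + z^2)·(1 + z^4 + z^8 + z^12)·(z^3 + z^4 + z^6); the count is [z^11].
(1 + z + z^2) has coefficients 1,1,1 for degrees 0…2.
(1 + z^4 + z^8 + z^12) has coefficients 1,0,0,0,1,0,0,0,1,0,0,0 for degrees 0…11.
Finally multiplying by (z^3 + z^4 + z^6), the product of all factors after the first has coefficients 0,0,0,1,1,0,1,1,1,0,1,1 for degrees 0…11.
[z^11] = 1·1 + 1·1 + 1·0 = 2.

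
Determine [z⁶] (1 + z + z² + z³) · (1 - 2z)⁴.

-16

(1 + z + z² + z³) has coefficients 1,1,1,1 for degrees 0…3.
(1 - 2z)⁴ has coefficients 1,-8,24,-32,16,0,0 for degrees 0…6.
[z⁶] = 1·0 + 1·0 + 1·16 + 1·(-32) = -16.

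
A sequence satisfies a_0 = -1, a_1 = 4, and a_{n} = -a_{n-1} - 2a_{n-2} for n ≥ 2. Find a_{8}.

The ordinary generating function has denominator 1 + x + 2x^2.
Iterating the recurrence: a_0,…,a_{8} = -1, 4, -2, -6, 10, 2, -22, 18, 26.

26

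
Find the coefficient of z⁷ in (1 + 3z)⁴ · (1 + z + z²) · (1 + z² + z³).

432

(1 + 3z)⁴ has coefficients 1,12,54,108,81 for degrees 0…4.
(1 + z + z²) has coefficients 1,1,1,0,0,0,0,0 for degrees 0…7.
Finally multiplying by (1 + z² + z³), the product of all factors after the first has coefficients 1,1,2,2,2,1,0,0 for degrees 0…7.
[z⁷] = 1·0 + 12·0 + 54·1 + 108·2 + 81·2 = 432.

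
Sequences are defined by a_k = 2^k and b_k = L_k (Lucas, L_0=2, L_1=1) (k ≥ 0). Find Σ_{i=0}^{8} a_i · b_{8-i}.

1337

This is [x^8] in the product of the two ordinary generating functions.
Σ = 1·47 + 2·29 + 4·18 + 8·11 + 16·7 + 32·4 + 64·3 + 128·1 + 256·2 = 1337.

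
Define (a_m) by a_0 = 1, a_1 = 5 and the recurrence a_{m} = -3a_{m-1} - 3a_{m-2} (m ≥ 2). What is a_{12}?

729

The ordinary generating function has denominator 1 + 3y + 3y^2.
Iterating the recurrence: a_0,…,a_{12} = 1, 5, -18, 39, -63, 72, -27, -135, 486, -1053, 1701, -1944, 729.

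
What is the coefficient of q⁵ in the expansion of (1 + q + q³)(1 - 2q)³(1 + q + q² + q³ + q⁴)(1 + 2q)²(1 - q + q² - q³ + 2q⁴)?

(1 + q + q³) has coefficients 1,1,0,1 for degrees 0…3.
(1 - 2q)³ has coefficients 1,-6,12,-8,0,0 for degrees 0…5.
Multiplying by (1 + q + q² + q³ + q⁴) gives running coefficients 1,-5,7,-1,-1,-2 for degrees 0…5.
Multiplying by (1 + 2q)² gives running coefficients 1,-1,-9,7,23,-10 for degrees 0…5.
Finally multiplying by (1 - q + q² - q³ + 2q⁴), the product of all factors after the first has coefficients 1,-2,-7,14,10,-19 for degrees 0…5.
[q⁵] = 1·(-19) + 1·10 + 1·(-7) = -16.

-16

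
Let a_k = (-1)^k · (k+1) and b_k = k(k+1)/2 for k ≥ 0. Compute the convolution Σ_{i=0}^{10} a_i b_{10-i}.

15

Write out a_i and b_{10-i} for i = 0,…,10 and sum the products.
Σ = 1·55 − 2·45 + 3·36 − 4·28 + 5·21 − 6·15 + 7·10 − 8·6 + 9·3 − 10·1 + 11·0 = 15.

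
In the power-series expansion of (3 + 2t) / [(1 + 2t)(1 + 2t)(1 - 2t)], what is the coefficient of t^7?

The denominator gives the recurrence a_n = −2a_(n−1) + 4a_(n−2) + 8a_(n−3) for n ≥ 3; the numerator fixes a_0 = 3, a_1 = -4, a_2 = 20.
Iterating: 3, -4, 20, -32, 112, -192, 576, -1024, so a_7 = -1024.

-1024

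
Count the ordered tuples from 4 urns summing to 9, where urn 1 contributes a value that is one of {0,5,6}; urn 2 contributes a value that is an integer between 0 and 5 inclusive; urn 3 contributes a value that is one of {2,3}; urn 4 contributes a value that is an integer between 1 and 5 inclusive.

The generating function for the choices is (1 + z^5 + z^6)·(1 + z + z^2 + z^3 + z^4 + z^5)·(z^2 + z^3)·(z + z^2 + z^3 + z^4 + z^5); the count is [z^9].
(1 + z^5 + z^6) has coefficients 1,0,0,0,0,1,1 for degrees 0…6.
(1 + z + z^2 + z^3 + z^4 + z^5) has coefficients 1,1,1,1,1,1,0,0,0,0 for degrees 0…9.
Multiplying by (z^2 + z^3) gives running coefficients 0,0,1,2,2,2,2,2,1,0 for degrees 0…9.
Finally multiplying by (z + z^2 + z^3 + z^4 + z^5), the product of all factors after the first has coefficients 0,0,0,1,3,5,7,9,10,9 for degrees 0…9.
[z^9] = 1·9 + 1·3 + 1·1 = 13.

13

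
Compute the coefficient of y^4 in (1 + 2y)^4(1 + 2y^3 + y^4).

33

(1 + 2y)^4 has coefficients 1,8,24,32,16 for degrees 0…4.
(1 + 2y^3 + y^4) has coefficients 1,0,0,2,1 for degrees 0…4.
[y^4] = 1·1 + 8·2 + 24·0 + 32·0 + 16·1 = 33.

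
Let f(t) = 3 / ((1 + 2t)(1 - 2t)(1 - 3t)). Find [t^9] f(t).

Partial fractions give a closed form: a_n = (3/5)·(-2)^n + (-3)·2^n + (27/5)·3^n.
At n = 9: a_9 = 104445.

104445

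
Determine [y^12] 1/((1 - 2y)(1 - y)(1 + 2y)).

Partial fractions give a closed form: a_n = (1)·2^n + (-1/3)·1^n + (1/3)·(-2)^n.
At n = 12: a_12 = 5461.

5461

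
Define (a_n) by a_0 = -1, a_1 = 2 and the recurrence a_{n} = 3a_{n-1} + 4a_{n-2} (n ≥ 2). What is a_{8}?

13106

The ordinary generating function has denominator 1 - 3t - 4t^2.
Iterating the recurrence: a_0,…,a_{8} = -1, 2, 2, 14, 50, 206, 818, 3278, 13106.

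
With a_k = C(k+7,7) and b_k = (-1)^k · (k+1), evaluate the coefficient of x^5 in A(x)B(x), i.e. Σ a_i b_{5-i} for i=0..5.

382

This is [x^5] in the product of the two ordinary generating functions.
Σ = 1·(-6) + 8·5 + 36·(-4) + 120·3 + 330·(-2) + 792·1 = 382.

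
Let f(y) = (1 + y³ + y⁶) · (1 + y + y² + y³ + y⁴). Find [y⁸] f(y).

(1 + y³ + y⁶) has coefficients 1,0,0,1,0,0,1 for degrees 0…6.
(1 + y + y² + y³ + y⁴) has coefficients 1,1,1,1,1,0,0,0,0 for degrees 0…8.
[y⁸] = 1·0 + 1·0 + 1·1 = 1.

1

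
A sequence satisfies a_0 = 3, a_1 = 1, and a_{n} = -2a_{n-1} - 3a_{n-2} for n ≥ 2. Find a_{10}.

The ordinary generating function has denominator 1 + 2t + 3t^2.
Iterating the recurrence: a_0,…,a_{10} = 3, 1, -11, 19, -5, -47, 109, -77, -173, 577, -635.

-635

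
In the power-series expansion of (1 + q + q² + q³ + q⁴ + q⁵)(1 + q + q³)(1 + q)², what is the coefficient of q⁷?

8

(1 + q + q² + q³ + q⁴ + q⁵) has coefficients 1,1,1,1,1,1 for degrees 0…5.
(1 + q + q³) has coefficients 1,1,0,1,0,0,0,0 for degrees 0…7.
Finally multiplying by (1 + q)², the product of all factors after the first has coefficients 1,3,3,2,2,1,0,0 for degrees 0…7.
[q⁷] = 1·0 + 1·0 + 1·1 + 1·2 + 1·2 + 1·3 = 8.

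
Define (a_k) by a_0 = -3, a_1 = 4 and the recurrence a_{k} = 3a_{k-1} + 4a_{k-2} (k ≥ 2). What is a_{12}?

The ordinary generating function has denominator 1 - 3y - 4y^2.
Iterating the recurrence: a_0,…,a_{12} = -3, 4, 0, 16, 48, 208, 816, 3280, 13104, 52432, 209712, 838864, 3355440.

3355440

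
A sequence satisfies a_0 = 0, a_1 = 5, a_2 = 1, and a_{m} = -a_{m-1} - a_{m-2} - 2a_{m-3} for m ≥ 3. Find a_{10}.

The ordinary generating function has denominator 1 + x + x^2 + 2x^3.
Iterating the recurrence: a_0,…,a_{10} = 0, 5, 1, -6, -5, 9, 8, -7, -19, 10, 23.

23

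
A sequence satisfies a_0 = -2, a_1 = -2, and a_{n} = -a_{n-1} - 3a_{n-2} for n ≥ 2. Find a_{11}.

-692

The ordinary generating function has denominator 1 + q + 3q^2.
Iterating the recurrence: a_0,…,a_{11} = -2, -2, 8, -2, -22, 28, 38, -122, 8, 358, -382, -692.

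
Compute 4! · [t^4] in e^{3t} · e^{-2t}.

1

The EGF product rule gives c_4 = Σ_{k_1+k_2=4} C(4; k_1,k_2) · ∏ g_i(k_i), where e^{3t} gives (3)^k; e^{-2t} gives (-2)^k.
g_1(k) for k = 0…4: 1, 3, 9, 27, 81.
g_2(k) for k = 0…4: 1, -2, 4, -8, 16.
c_4 = Σ_k C(4,k)·g_1(k)·g_2(4−k) = 1·1·16 + 4·3·(-8) + 6·9·4 + 4·27·(-2) + 1·81·1 = 16 − 96 + 216 − 216 + 81 = 1.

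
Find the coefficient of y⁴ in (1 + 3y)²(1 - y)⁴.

(1 + 3y)² has coefficients 1,6,9 for degrees 0…2.
(1 - y)⁴ has coefficients 1,-4,6,-4,1 for degrees 0…4.
[y⁴] = 1·1 + 6·(-4) + 9·6 = 31.

31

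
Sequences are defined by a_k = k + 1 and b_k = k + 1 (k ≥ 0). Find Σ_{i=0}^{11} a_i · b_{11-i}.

This is [x^11] in the product of the two ordinary generating functions.
Σ = 1·12 + 2·11 + 3·10 + 4·9 + 5·8 + 6·7 + 7·6 + 8·5 + 9·4 + 10·3 + 11·2 + 12·1 = 364.

364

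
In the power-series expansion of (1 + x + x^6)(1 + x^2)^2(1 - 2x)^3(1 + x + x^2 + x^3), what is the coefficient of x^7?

(1 + x + x^6) has coefficients 1,1,0,0,0,0,1 for degrees 0…6.
(1 + x^2)^2 has coefficients 1,0,2,0,1,0,0,0 for degrees 0…7.
Multiplying by (1 - 2x)^3 gives running coefficients 1,-6,14,-20,25,-22,12,-8 for degrees 0…7.
Finally multiplying by (1 + x + x^2 + x^3), the product of all factors after the first has coefficients 1,-5,9,-11,13,-3,-5,7 for degrees 0…7.
[x^7] = 1·7 + 1·(-5) + 1·(-5) = -3.

-3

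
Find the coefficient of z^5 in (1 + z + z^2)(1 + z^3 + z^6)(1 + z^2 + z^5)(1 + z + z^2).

7

(1 + z + z^2) has coefficients 1,1,1 for degrees 0…2.
(1 + z^3 + z^6) has coefficients 1,0,0,1,0,0 for degrees 0…5.
Multiplying by (1 + z^2 + z^5) gives running coefficients 1,0,1,1,0,2 for degrees 0…5.
Finally multiplying by (1 + z + z^2), the product of all factors after the first has coefficients 1,1,2,2,2,3 for degrees 0…5.
[z^5] = 1·3 + 1·2 + 1·2 = 7.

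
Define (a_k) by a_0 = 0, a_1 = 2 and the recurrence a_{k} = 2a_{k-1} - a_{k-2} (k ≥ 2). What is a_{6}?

12

The ordinary generating function has denominator 1 - 2y + y^2.
Iterating the recurrence: a_0,…,a_{6} = 0, 2, 4, 6, 8, 10, 12.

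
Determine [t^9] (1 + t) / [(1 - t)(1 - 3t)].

39365

Partial fractions give a closed form: a_n = (-1)·1^n + (2)·3^n.
At n = 9: a_9 = 39365.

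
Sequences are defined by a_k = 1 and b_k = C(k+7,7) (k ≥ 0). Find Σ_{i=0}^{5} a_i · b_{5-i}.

1287

This is [x^5] in the product of the two ordinary generating functions.
Σ = 1·792 + 1·330 + 1·120 + 1·36 + 1·8 + 1·1 = 1287.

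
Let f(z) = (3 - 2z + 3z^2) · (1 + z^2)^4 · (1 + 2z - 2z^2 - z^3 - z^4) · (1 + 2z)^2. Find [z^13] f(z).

(3 - 2z + 3z^2) has coefficients 3,-2,3 for degrees 0…2.
(1 + z^2)^4 has coefficients 1,0,4,0,6,0,4,0,1,0,0,0,0,0 for degrees 0…13.
Multiplying by (1 + 2z - 2z^2 - z^3 - z^4) gives running coefficients 1,2,2,7,-3,8,-12,2,-13,-2,-6,-1,-1,0 for degrees 0…13.
Finally multiplying by (1 + 2z)^2, the product of all factors after the first has coefficients 1,6,14,23,33,24,8,-14,-53,-46,-66,-33,-29,-8 for degrees 0…13.
[z^13] = 3·(-8) − 2·(-29) + 3·(-33) = -65.

-65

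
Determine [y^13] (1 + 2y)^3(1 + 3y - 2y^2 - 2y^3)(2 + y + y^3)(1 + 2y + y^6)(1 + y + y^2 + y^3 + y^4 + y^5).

-189

(1 + 2y)^3 has coefficients 1,6,12,8 for degrees 0…3.
(1 + 3y - 2y^2 - 2y^3) has coefficients 1,3,-2,-2,0,0,0,0,0,0,0,0,0,0 for degrees 0…13.
Multiplying by (2 + y + y^3) gives running coefficients 2,7,-1,-5,1,-2,-2,0,0,0,0,0,0,0 for degrees 0…13.
Multiplying by (1 + 2y + y^6) gives running coefficients 2,11,13,-7,-9,0,-4,3,-1,-5,1,-2,-2,0 for degrees 0…13.
Finally multiplying by (1 + y + y^2 + y^3 + y^4 + y^5), the product of all factors after the first has coefficients 2,13,26,19,10,10,4,-4,-18,-16,-6,-8,-6,-9 for degrees 0…13.
[y^13] = 1·(-9) + 6·(-6) + 12·(-8) + 8·(-6) = -189.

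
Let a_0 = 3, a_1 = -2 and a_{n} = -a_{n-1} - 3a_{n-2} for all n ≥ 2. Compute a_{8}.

The ordinary generating function has denominator 1 + x + 3x^2.
Iterating the recurrence: a_0,…,a_{8} = 3, -2, -7, 13, 8, -47, 23, 118, -187.

-187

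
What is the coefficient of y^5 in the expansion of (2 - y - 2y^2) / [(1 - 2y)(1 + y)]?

21

The denominator gives the recurrence a_n = a_(n−1) + 2a_(n−2) for n ≥ 3; the numerator fixes a_0 = 2, a_1 = 1, a_2 = 3.
Iterating: 2, 1, 3, 5, 11, 21, so a_5 = 21.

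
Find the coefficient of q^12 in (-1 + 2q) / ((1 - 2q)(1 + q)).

-1

Partial fractions give a closed form: a_n = (-1)·(-1)^n.
At n = 12: a_12 = -1.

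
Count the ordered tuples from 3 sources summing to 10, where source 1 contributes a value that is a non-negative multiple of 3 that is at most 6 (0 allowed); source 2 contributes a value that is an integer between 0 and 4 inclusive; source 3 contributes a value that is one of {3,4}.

4

The generating function for the choices is (1 + z³ + z⁶)·(1 + z + z² + z³ + z⁴)·(z³ + z⁴); the count is [z¹⁰].
(1 + z³ + z⁶) has coefficients 1,0,0,1,0,0,1 for degrees 0…6.
(1 + z + z² + z³ + z⁴) has coefficients 1,1,1,1,1,0,0,0,0,0,0 for degrees 0…10.
Finally multiplying by (z³ + z⁴), the product of all factors after the first has coefficients 0,0,0,1,2,2,2,2,1,0,0 for degrees 0…10.
[z¹⁰] = 1·0 + 1·2 + 1·2 = 4.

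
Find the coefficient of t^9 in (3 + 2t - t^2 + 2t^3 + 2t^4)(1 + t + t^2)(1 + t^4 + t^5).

(3 + 2t - t^2 + 2t^3 + 2t^4) has coefficients 3,2,-1,2,2 for degrees 0…4.
(1 + t + t^2) has coefficients 1,1,1,0,0,0,0,0,0,0 for degrees 0…9.
Finally multiplying by (1 + t^4 + t^5), the product of all factors after the first has coefficients 1,1,1,0,1,2,2,1,0,0 for degrees 0…9.
[t^9] = 3·0 + 2·0 − 1·1 + 2·2 + 2·2 = 7.

7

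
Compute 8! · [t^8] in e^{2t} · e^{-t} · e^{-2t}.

1

The EGF product rule gives c_8 = Σ_{k_1+k_2+k_3=8} C(8; k_1,k_2,k_3) · ∏ g_i(k_i), where e^{2t} gives (2)^k; e^{-t} gives (-1)^k; e^{-2t} gives (-2)^k.
g_1(k) for k = 0…8: 1, 2, 4, 8, 16, 32, 64, 128, 256.
g_2(k) for k = 0…8: 1, -1, 1, -1, 1, -1, 1, -1, 1.
g_3(k) for k = 0…8: 1, -2, 4, -8, 16, -32, 64, -128, 256.
First combine the last two factors: h(k) = Σ_j C(k,j)·g_2(j)·g_3(k−j) for k = 0…8: 1, -3, 9, -27, 81, -243, 729, -2187, 6561.
c_8 = Σ_k C(8,k)·g_1(k)·h(8−k) = 1·1·6561 + 8·2·(-2187) + 28·4·729 + 56·8·(-243) + 70·16·81 + 56·32·(-27) + 28·64·9 + 8·128·(-3) + 1·256·1 = 6561 − 34992 + 81648 − 108864 + 90720 − 48384 + 16128 − 3072 + 256 = 1.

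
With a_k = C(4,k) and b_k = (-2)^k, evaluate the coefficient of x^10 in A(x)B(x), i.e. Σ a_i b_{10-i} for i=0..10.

Write out a_i and b_{10-i} for i = 0,…,10 and sum the products.
Σ = 1·1024 + 4·(-512) + 6·256 + 4·(-128) + 1·64 + 0·(-32) + 0·16 + 0·(-8) + 0·4 + 0·(-2) + 0·1 = 64.

64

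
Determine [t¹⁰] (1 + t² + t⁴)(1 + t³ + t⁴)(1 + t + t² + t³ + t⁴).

3

(1 + t² + t⁴) has coefficients 1,0,1,0,1 for degrees 0…4.
(1 + t³ + t⁴) has coefficients 1,0,0,1,1,0,0,0,0,0,0 for degrees 0…10.
Finally multiplying by (1 + t + t² + t³ + t⁴), the product of all factors after the first has coefficients 1,1,1,2,3,2,2,2,1,0,0 for degrees 0…10.
[t¹⁰] = 1·0 + 1·1 + 1·2 = 3.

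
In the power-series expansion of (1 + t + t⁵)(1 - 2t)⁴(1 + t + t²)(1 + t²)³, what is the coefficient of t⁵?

(1 + t + t⁵) has coefficients 1,1,0,0,0,1 for degrees 0…5.
(1 - 2t)⁴ has coefficients 1,-8,24,-32,16,0 for degrees 0…5.
Multiplying by (1 + t + t²) gives running coefficients 1,-7,17,-16,8,-16 for degrees 0…5.
Finally multiplying by (1 + t²)³, the product of all factors after the first has coefficients 1,-7,20,-37,62,-85 for degrees 0…5.
[t⁵] = 1·(-85) + 1·62 + 1·1 = -22.

-22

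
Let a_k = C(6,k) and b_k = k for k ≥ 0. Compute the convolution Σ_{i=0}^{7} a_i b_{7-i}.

256

This is [x^7] in the product of the two ordinary generating functions.
Σ = 1·7 + 6·6 + 15·5 + 20·4 + 15·3 + 6·2 + 1·1 + 0·0 = 256.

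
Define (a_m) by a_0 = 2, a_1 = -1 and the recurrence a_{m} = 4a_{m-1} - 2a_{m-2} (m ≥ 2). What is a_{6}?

-1216

The ordinary generating function has denominator 1 - 4t + 2t^2.
Iterating the recurrence: a_0,…,a_{6} = 2, -1, -8, -30, -104, -356, -1216.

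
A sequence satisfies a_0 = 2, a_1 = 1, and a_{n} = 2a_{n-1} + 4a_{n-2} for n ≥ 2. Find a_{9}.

The ordinary generating function has denominator 1 - 2t - 4t^2.
Iterating the recurrence: a_0,…,a_{9} = 2, 1, 10, 24, 88, 272, 896, 2880, 9344, 30208.

30208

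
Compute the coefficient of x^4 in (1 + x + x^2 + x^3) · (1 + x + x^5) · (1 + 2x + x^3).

7

(1 + x + x^2 + x^3) has coefficients 1,1,1,1 for degrees 0…3.
(1 + x + x^5) has coefficients 1,1,0,0,0 for degrees 0…4.
Finally multiplying by (1 + 2x + x^3), the product of all factors after the first has coefficients 1,3,2,1,1 for degrees 0…4.
[x^4] = 1·1 + 1·1 + 1·2 + 1·3 = 7.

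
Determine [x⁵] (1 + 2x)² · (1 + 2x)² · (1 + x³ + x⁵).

25

(1 + 2x)² has coefficients 1,4,4 for degrees 0…2.
(1 + 2x)² has coefficients 1,4,4,0,0,0 for degrees 0…5.
Finally multiplying by (1 + x³ + x⁵), the product of all factors after the first has coefficients 1,4,4,1,4,5 for degrees 0…5.
[x⁵] = 1·5 + 4·4 + 4·1 = 25.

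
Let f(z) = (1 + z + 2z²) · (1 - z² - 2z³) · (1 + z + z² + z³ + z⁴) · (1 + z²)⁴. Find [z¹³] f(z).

-77

(1 + z + 2z²) has coefficients 1,1,2 for degrees 0…2.
(1 - z² - 2z³) has coefficients 1,0,-1,-2,0,0,0,0,0,0,0,0,0,0 for degrees 0…13.
Multiplying by (1 + z + z² + z³ + z⁴) gives running coefficients 1,1,0,-2,-2,-3,-3,-2,0,0,0,0,0,0 for degrees 0…13.
Finally multiplying by (1 + z²)⁴, the product of all factors after the first has coefficients 1,1,4,2,4,-5,-7,-22,-23,-33,-26,-26,-14,-11 for degrees 0…13.
[z¹³] = 1·(-11) + 1·(-14) + 2·(-26) = -77.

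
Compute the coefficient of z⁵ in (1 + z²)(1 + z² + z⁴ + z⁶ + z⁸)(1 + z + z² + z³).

4

(1 + z²) has coefficients 1,0,1 for degrees 0…2.
(1 + z² + z⁴ + z⁶ + z⁸) has coefficients 1,0,1,0,1,0 for degrees 0…5.
Finally multiplying by (1 + z + z² + z³), the product of all factors after the first has coefficients 1,1,2,2,2,2 for degrees 0…5.
[z⁵] = 1·2 + 1·2 = 4.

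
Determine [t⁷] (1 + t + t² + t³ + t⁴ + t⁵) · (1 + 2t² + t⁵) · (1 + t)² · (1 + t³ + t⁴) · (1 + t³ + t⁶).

(1 + t + t² + t³ + t⁴ + t⁵) has coefficients 1,1,1,1,1,1 for degrees 0…5.
(1 + 2t² + t⁵) has coefficients 1,0,2,0,0,1,0,0 for degrees 0…7.
Multiplying by (1 + t)² gives running coefficients 1,2,3,4,2,1,2,1 for degrees 0…7.
Multiplying by (1 + t³ + t⁴) gives running coefficients 1,2,3,5,5,6,9,7 for degrees 0…7.
Finally multiplying by (1 + t³ + t⁶), the product of all factors after the first has coefficients 1,2,3,6,7,9,15,14 for degrees 0…7.
[t⁷] = 1·14 + 1·15 + 1·9 + 1·7 + 1·6 + 1·3 = 54.

54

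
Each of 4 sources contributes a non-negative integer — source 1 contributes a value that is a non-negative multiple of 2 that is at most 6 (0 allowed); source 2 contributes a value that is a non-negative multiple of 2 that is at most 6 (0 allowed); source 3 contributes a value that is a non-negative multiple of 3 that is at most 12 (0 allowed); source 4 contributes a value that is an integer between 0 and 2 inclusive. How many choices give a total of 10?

The generating function for the choices is (1 + y^2 + y^4 + y^6)·(1 + y^2 + y^4 + y^6)·(1 + y^3 + y^6 + y^9 + y^12)·(1 + y + y^2); the count is [y^10].
(1 + y^2 + y^4 + y^6) has coefficients 1,0,1,0,1,0,1 for degrees 0…6.
(1 + y^2 + y^4 + y^6) has coefficients 1,0,1,0,1,0,1,0,0,0,0 for degrees 0…10.
Multiplying by (1 + y^3 + y^6 + y^9 + y^12) gives running coefficients 1,0,1,1,1,1,2,1,1,2,1 for degrees 0…10.
Finally multiplying by (1 + y + y^2), the product of all factors after the first has coefficients 1,1,2,2,3,3,4,4,4,4,4 for degrees 0…10.
[y^10] = 1·4 + 1·4 + 1·4 + 1·3 = 15.

15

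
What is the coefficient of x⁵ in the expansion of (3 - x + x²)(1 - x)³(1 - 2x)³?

-237

(3 - x + x²) has coefficients 3,-1,1 for degrees 0…2.
(1 - x)³ has coefficients 1,-3,3,-1,0,0 for degrees 0…5.
Finally multiplying by (1 - 2x)³, the product of all factors after the first has coefficients 1,-9,33,-63,66,-36 for degrees 0…5.
[x⁵] = 3·(-36) − 1·66 + 1·(-63) = -237.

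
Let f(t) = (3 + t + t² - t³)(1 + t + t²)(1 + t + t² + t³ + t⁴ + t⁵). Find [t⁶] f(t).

9

(3 + t + t² - t³) has coefficients 3,1,1,-1 for degrees 0…3.
(1 + t + t²) has coefficients 1,1,1,0,0,0,0 for degrees 0…6.
Finally multiplying by (1 + t + t² + t³ + t⁴ + t⁵), the product of all factors after the first has coefficients 1,2,3,3,3,3,2 for degrees 0…6.
[t⁶] = 3·2 + 1·3 + 1·3 − 1·3 = 9.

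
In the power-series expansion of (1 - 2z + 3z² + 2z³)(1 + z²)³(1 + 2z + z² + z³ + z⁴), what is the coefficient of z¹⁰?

(1 - 2z + 3z² + 2z³) has coefficients 1,-2,3,2 for degrees 0…3.
(1 + z²)³ has coefficients 1,0,3,0,3,0,1,0,0,0,0 for degrees 0…10.
Finally multiplying by (1 + 2z + z² + z³ + z⁴), the product of all factors after the first has coefficients 1,2,4,7,7,9,7,5,4,1,1 for degrees 0…10.
[z¹⁰] = 1·1 − 2·1 + 3·4 + 2·5 = 21.

21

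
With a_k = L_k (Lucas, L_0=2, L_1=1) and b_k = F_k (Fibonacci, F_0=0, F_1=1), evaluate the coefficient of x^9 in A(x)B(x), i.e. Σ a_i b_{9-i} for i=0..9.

340

The convolution is the t^9 coefficient of A(t)B(t).
Σ = 2·34 + 1·21 + 3·13 + 4·8 + 7·5 + 11·3 + 18·2 + 29·1 + 47·1 + 76·0 = 340.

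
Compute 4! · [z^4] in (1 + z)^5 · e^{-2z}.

The EGF product rule gives c_4 = Σ_{k_1+k_2=4} C(4; k_1,k_2) · ∏ g_i(k_i), where (1+z)^5 gives the falling factorial (5)_k; e^{-2z} gives (-2)^k.
g_1(k) for k = 0…4: 1, 5, 20, 60, 120.
g_2(k) for k = 0…4: 1, -2, 4, -8, 16.
c_4 = Σ_k C(4,k)·g_1(k)·g_2(4−k) = 1·1·16 + 4·5·(-8) + 6·20·4 + 4·60·(-2) + 1·120·1 = 16 − 160 + 480 − 480 + 120 = -24.

-24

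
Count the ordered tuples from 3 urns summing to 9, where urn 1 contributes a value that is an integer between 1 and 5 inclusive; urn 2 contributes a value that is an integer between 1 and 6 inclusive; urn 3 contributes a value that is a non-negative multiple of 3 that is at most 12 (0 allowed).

10

The generating function for the choices is (t + t² + t³ + t⁴ + t⁵)·(t + t² + t³ + t⁴ + t⁵ + t⁶)·(1 + t³ + t⁶ + t⁹ + t¹²); the count is [t⁹].
(t + t² + t³ + t⁴ + t⁵) has coefficients 0,1,1,1,1,1 for degrees 0…5.
(t + t² + t³ + t⁴ + t⁵ + t⁶) has coefficients 0,1,1,1,1,1,1,0,0,0 for degrees 0…9.
Finally multiplying by (1 + t³ + t⁶ + t⁹ + t¹²), the product of all factors after the first has coefficients 0,1,1,1,2,2,2,2,2,2 for degrees 0…9.
[t⁹] = 1·2 + 1·2 + 1·2 + 1·2 + 1·2 = 10.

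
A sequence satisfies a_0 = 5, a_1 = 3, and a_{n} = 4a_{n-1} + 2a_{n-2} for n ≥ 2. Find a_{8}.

164560

The ordinary generating function has denominator 1 - 4t - 2t^2.
Iterating the recurrence: a_0,…,a_{8} = 5, 3, 22, 94, 420, 1868, 8312, 36984, 164560.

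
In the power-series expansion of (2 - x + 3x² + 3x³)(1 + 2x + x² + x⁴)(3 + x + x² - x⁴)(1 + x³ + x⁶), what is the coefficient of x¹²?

(2 - x + 3x² + 3x³) has coefficients 2,-1,3,3 for degrees 0…3.
(1 + 2x + x² + x⁴) has coefficients 1,2,1,0,1,0,0,0,0,0,0,0,0 for degrees 0…12.
Multiplying by (3 + x + x² - x⁴) gives running coefficients 3,7,6,3,3,-1,0,0,-1,0,0,0,0 for degrees 0…12.
Finally multiplying by (1 + x³ + x⁶), the product of all factors after the first has coefficients 3,7,6,6,10,5,6,10,4,3,3,-2,0 for degrees 0…12.
[x¹²] = 2·0 − 1·(-2) + 3·3 + 3·3 = 20.

20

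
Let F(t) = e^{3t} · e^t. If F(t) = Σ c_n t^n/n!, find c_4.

The EGF product rule gives c_4 = Σ_{k_1+k_2=4} C(4; k_1,k_2) · ∏ g_i(k_i), where e^{3t} gives (3)^k; e^t gives (1)^k.
g_1(k) for k = 0…4: 1, 3, 9, 27, 81.
g_2(k) for k = 0…4: 1, 1, 1, 1, 1.
c_4 = Σ_k C(4,k)·g_1(k)·g_2(4−k) = 1·1·1 + 4·3·1 + 6·9·1 + 4·27·1 + 1·81·1 = 1 + 12 + 54 + 108 + 81 = 256.

256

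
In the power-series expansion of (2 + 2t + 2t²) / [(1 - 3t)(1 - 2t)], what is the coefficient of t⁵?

1882

The denominator gives the recurrence a_n = 5a_(n−1) − 6a_(n−2) for n ≥ 3; the numerator fixes a_0 = 2, a_1 = 12, a_2 = 50.
Iterating: 2, 12, 50, 178, 590, 1882, so a_5 = 1882.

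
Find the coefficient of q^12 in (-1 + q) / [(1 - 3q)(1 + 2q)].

-215034

The denominator gives the recurrence a_n = a_(n−1) + 6a_(n−2) for n ≥ 2; the numerator fixes a_0 = -1, a_1 = 0.
Iterating: -1, 0, -6, -6, -42, -78, -330, -798, -2778, -7566, -24234, -69630, -215034, so a_12 = -215034.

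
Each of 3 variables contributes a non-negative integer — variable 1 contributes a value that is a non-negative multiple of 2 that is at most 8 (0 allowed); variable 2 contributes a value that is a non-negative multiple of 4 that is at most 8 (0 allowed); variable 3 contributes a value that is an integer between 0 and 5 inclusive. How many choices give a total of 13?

7

The generating function for the choices is (1 + q^2 + q^4 + q^6 + q^8)·(1 + q^4 + q^8)·(1 + q + q^2 + q^3 + q^4 + q^5); the count is [q^13].
(1 + q^2 + q^4 + q^6 + q^8) has coefficients 1,0,1,0,1,0,1,0,1 for degrees 0…8.
(1 + q^4 + q^8) has coefficients 1,0,0,0,1,0,0,0,1,0,0,0,0,0 for degrees 0…13.
Finally multiplying by (1 + q + q^2 + q^3 + q^4 + q^5), the product of all factors after the first has coefficients 1,1,1,1,2,2,1,1,2,2,1,1,1,1 for degrees 0…13.
[q^13] = 1·1 + 1·1 + 1·2 + 1·1 + 1·2 = 7.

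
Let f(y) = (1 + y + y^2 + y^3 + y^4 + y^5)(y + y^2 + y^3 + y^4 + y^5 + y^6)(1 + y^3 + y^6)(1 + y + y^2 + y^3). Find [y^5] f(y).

(1 + y + y^2 + y^3 + y^4 + y^5) has coefficients 1,1,1,1,1,1 for degrees 0…5.
(y + y^2 + y^3 + y^4 + y^5 + y^6) has coefficients 0,1,1,1,1,1 for degrees 0…5.
Multiplying by (1 + y^3 + y^6) gives running coefficients 0,1,1,1,2,2 for degrees 0…5.
Finally multiplying by (1 + y + y^2 + y^3), the product of all factors after the first has coefficients 0,1,2,3,5,6 for degrees 0…5.
[y^5] = 1·6 + 1·5 + 1·3 + 1·2 + 1·1 + 1·0 = 17.

17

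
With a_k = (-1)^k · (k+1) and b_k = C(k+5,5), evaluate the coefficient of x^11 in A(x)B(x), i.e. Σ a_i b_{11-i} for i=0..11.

1512

The convolution is the t^11 coefficient of A(t)B(t).
Σ = 1·4368 − 2·3003 + 3·2002 − 4·1287 + 5·792 − 6·462 + 7·252 − 8·126 + 9·56 − 10·21 + 11·6 − 12·1 = 1512.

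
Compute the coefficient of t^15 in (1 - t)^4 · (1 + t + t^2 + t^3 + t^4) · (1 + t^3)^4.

11

(1 - t)^4 has coefficients 1,-4,6,-4,1 for degrees 0…4.
(1 + t + t^2 + t^3 + t^4) has coefficients 1,1,1,1,1,0,0,0,0,0,0,0,0,0,0,0 for degrees 0…15.
Finally multiplying by (1 + t^3)^4, the product of all factors after the first has coefficients 1,1,1,5,5,4,10,10,6,10,10,4,5,5,1,1 for degrees 0…15.
[t^15] = 1·1 − 4·1 + 6·5 − 4·5 + 1·4 = 11.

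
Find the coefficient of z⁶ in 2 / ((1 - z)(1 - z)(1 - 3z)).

3272

The denominator gives the recurrence a_n = 5a_(n−1) − 7a_(n−2) + 3a_(n−3) for n ≥ 3; the numerator fixes a_0 = 2, a_1 = 10, a_2 = 36.
Iterating: 2, 10, 36, 116, 358, 1086, 3272, so a_6 = 3272.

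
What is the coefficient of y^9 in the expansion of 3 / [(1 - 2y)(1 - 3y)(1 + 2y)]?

The denominator gives the recurrence a_n = 3a_(n−1) + 4a_(n−2) − 12a_(n−3) for n ≥ 3; the numerator fixes a_0 = 3, a_1 = 9, a_2 = 39.
Iterating: 3, 9, 39, 117, 399, 1197, 3783, 11349, 34815, 104445, so a_9 = 104445.

104445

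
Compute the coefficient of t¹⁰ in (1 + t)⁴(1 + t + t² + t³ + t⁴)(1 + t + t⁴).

11

(1 + t)⁴ has coefficients 1,4,6,4,1 for degrees 0…4.
(1 + t + t² + t³ + t⁴) has coefficients 1,1,1,1,1,0,0,0,0,0,0 for degrees 0…10.
Finally multiplying by (1 + t + t⁴), the product of all factors after the first has coefficients 1,2,2,2,3,2,1,1,1,0,0 for degrees 0…10.
[t¹⁰] = 1·0 + 4·0 + 6·1 + 4·1 + 1·1 = 11.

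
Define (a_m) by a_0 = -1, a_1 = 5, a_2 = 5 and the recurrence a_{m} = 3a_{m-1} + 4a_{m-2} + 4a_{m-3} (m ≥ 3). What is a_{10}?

The ordinary generating function has denominator 1 - 3t - 4t^2 - 4t^3.
Iterating the recurrence: a_0,…,a_{10} = -1, 5, 5, 31, 133, 543, 2285, 9559, 39989, 167343, 700221.

700221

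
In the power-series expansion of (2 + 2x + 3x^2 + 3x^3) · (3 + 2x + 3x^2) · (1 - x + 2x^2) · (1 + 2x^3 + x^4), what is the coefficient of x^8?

(2 + 2x + 3x^2 + 3x^3) has coefficients 2,2,3,3 for degrees 0…3.
(3 + 2x + 3x^2) has coefficients 3,2,3,0,0,0,0,0,0 for degrees 0…8.
Multiplying by (1 - x + 2x^2) gives running coefficients 3,-1,7,1,6,0,0,0,0 for degrees 0…8.
Finally multiplying by (1 + 2x^3 + x^4), the product of all factors after the first has coefficients 3,-1,7,7,7,13,9,13,6 for degrees 0…8.
[x^8] = 2·6 + 2·13 + 3·9 + 3·13 = 104.

104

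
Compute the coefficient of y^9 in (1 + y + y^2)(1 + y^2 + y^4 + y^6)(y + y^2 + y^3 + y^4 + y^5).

(1 + y + y^2) has coefficients 1,1,1 for degrees 0…2.
(1 + y^2 + y^4 + y^6) has coefficients 1,0,1,0,1,0,1,0,0,0 for degrees 0…9.
Finally multiplying by (y + y^2 + y^3 + y^4 + y^5), the product of all factors after the first has coefficients 0,1,1,2,2,3,2,3,2,2 for degrees 0…9.
[y^9] = 1·2 + 1·2 + 1·3 = 7.

7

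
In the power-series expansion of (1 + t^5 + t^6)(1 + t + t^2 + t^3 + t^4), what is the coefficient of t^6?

(1 + t^5 + t^6) has coefficients 1,0,0,0,0,1,1 for degrees 0…6.
(1 + t + t^2 + t^3 + t^4) has coefficients 1,1,1,1,1,0,0 for degrees 0…6.
[t^6] = 1·0 + 1·1 + 1·1 = 2.

2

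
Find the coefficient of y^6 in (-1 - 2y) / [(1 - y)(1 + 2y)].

Partial fractions give a closed form: a_n = (-1)·1^n.
At n = 6: a_6 = -1.

-1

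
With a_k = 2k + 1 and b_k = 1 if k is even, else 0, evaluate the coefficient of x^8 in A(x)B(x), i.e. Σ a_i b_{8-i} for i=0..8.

45

The convolution is the t^8 coefficient of A(t)B(t).
Σ = 1·1 + 3·0 + 5·1 + 7·0 + 9·1 + 11·0 + 13·1 + 15·0 + 17·1 = 45.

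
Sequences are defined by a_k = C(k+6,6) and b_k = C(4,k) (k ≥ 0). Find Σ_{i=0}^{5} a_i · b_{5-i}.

1925

This is [x^5] in the product of the two ordinary generating functions.
Σ = 1·0 + 7·1 + 28·4 + 84·6 + 210·4 + 462·1 = 1925.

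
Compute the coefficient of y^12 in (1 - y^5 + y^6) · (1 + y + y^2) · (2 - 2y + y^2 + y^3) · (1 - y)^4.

11

(1 - y^5 + y^6) has coefficients 1,0,0,0,0,-1,1 for degrees 0…6.
(1 + y + y^2) has coefficients 1,1,1,0,0,0,0,0,0,0,0,0,0 for degrees 0…12.
Multiplying by (2 - 2y + y^2 + y^3) gives running coefficients 2,0,1,0,2,1,0,0,0,0,0,0,0 for degrees 0…12.
Finally multiplying by (1 - y)^4, the product of all factors after the first has coefficients 2,-8,13,-12,10,-11,9,-2,-2,1,0,0,0 for degrees 0…12.
[y^12] = 1·0 − 1·(-2) + 1·9 = 11.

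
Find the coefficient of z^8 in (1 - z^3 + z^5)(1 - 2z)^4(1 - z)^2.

(1 - z^3 + z^5) has coefficients 1,0,0,-1,0,1 for degrees 0…5.
(1 - 2z)^4 has coefficients 1,-8,24,-32,16,0,0,0,0 for degrees 0…8.
Finally multiplying by (1 - z)^2, the product of all factors after the first has coefficients 1,-10,41,-88,104,-64,16,0,0 for degrees 0…8.
[z^8] = 1·0 − 1·(-64) + 1·(-88) = -24.

-24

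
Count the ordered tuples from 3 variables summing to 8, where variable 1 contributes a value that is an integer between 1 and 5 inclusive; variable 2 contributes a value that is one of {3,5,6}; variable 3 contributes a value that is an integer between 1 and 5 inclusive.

7

The generating function for the choices is (y + y^2 + y^3 + y^4 + y^5)·(y^3 + y^5 + y^6)·(y + y^2 + y^3 + y^4 + y^5); the count is [y^8].
(y + y^2 + y^3 + y^4 + y^5) has coefficients 0,1,1,1,1,1 for degrees 0…5.
(y^3 + y^5 + y^6) has coefficients 0,0,0,1,0,1,1,0,0 for degrees 0…8.
Finally multiplying by (y + y^2 + y^3 + y^4 + y^5), the product of all factors after the first has coefficients 0,0,0,0,1,1,2,3,3 for degrees 0…8.
[y^8] = 1·3 + 1·2 + 1·1 + 1·1 + 1·0 = 7.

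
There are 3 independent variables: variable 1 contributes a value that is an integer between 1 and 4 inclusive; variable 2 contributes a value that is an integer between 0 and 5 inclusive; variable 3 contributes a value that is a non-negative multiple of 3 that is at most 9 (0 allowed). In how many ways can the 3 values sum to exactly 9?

8

The generating function for the choices is (y + y^2 + y^3 + y^4)·(1 + y + y^2 + y^3 + y^4 + y^5)·(1 + y^3 + y^6 + y^9); the count is [y^9].
(y + y^2 + y^3 + y^4) has coefficients 0,1,1,1,1 for degrees 0…4.
(1 + y + y^2 + y^3 + y^4 + y^5) has coefficients 1,1,1,1,1,1,0,0,0,0 for degrees 0…9.
Finally multiplying by (1 + y^3 + y^6 + y^9), the product of all factors after the first has coefficients 1,1,1,2,2,2,2,2,2,2 for degrees 0…9.
[y^9] = 1·2 + 1·2 + 1·2 + 1·2 = 8.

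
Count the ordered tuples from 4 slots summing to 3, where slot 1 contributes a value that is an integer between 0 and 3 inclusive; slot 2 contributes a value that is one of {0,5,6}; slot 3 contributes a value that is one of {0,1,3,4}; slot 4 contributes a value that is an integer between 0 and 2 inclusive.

7

The generating function for the choices is (1 + x + x² + x³)·(1 + x⁵ + x⁶)·(1 + x + x³ + x⁴)·(1 + x + x²); the count is [x³].
(1 + x + x² + x³) has coefficients 1,1,1,1 for degrees 0…3.
(1 + x⁵ + x⁶) has coefficients 1,0,0,0 for degrees 0…3.
Multiplying by (1 + x + x³ + x⁴) gives running coefficients 1,1,0,1 for degrees 0…3.
Finally multiplying by (1 + x + x²), the product of all factors after the first has coefficients 1,2,2,2 for degrees 0…3.
[x³] = 1·2 + 1·2 + 1·2 + 1·1 = 7.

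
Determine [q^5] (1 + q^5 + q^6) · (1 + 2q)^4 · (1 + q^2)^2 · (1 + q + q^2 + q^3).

212

(1 + q^5 + q^6) has coefficients 1,0,0,0,0,1 for degrees 0…5.
(1 + 2q)^4 has coefficients 1,8,24,32,16,0 for degrees 0…5.
Multiplying by (1 + q^2)^2 gives running coefficients 1,8,26,48,65,72 for degrees 0…5.
Finally multiplying by (1 + q + q^2 + q^3), the product of all factors after the first has coefficients 1,9,35,83,147,211 for degrees 0…5.
[q^5] = 1·211 + 1·1 = 212.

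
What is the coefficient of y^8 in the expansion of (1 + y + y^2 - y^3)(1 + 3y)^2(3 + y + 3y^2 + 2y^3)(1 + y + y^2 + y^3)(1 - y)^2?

-1

(1 + y + y^2 - y^3) has coefficients 1,1,1,-1 for degrees 0…3.
(1 + 3y)^2 has coefficients 1,6,9,0,0,0,0,0,0 for degrees 0…8.
Multiplying by (3 + y + 3y^2 + 2y^3) gives running coefficients 3,19,36,29,39,18,0,0,0 for degrees 0…8.
Multiplying by (1 + y + y^2 + y^3) gives running coefficients 3,22,58,87,123,122,86,57,18 for degrees 0…8.
Finally multiplying by (1 - y)^2, the product of all factors after the first has coefficients 3,16,17,-7,7,-37,-35,7,-10 for degrees 0…8.
[y^8] = 1·(-10) + 1·7 + 1·(-35) − 1·(-37) = -1.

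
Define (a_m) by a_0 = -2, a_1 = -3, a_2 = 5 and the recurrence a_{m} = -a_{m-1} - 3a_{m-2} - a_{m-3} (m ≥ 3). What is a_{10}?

281

The ordinary generating function has denominator 1 + x + 3x^2 + x^3.
Iterating the recurrence: a_0,…,a_{10} = -2, -3, 5, 6, -18, -5, 53, -20, -134, 141, 281.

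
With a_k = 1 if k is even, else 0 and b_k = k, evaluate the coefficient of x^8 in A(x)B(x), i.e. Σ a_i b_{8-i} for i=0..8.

20

The convolution is the x^8 coefficient of A(x)B(x).
Σ = 1·8 + 0·7 + 1·6 + 0·5 + 1·4 + 0·3 + 1·2 + 0·1 + 1·0 = 20.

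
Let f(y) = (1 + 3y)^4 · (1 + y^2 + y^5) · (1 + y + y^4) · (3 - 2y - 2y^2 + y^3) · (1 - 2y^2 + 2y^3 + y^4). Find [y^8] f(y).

(1 + 3y)^4 has coefficients 1,12,54,108,81 for degrees 0…4.
(1 + y^2 + y^5) has coefficients 1,0,1,0,0,1,0,0,0 for degrees 0…8.
Multiplying by (1 + y + y^4) gives running coefficients 1,1,1,1,1,1,2,0,0 for degrees 0…8.
Multiplying by (3 - 2y - 2y^2 + y^3) gives running coefficients 3,1,-1,0,0,0,3,-5,-3 for degrees 0…8.
Finally multiplying by (1 - 2y^2 + 2y^3 + y^4), the product of all factors after the first has coefficients 3,1,-7,4,7,-1,2,-5,-9 for degrees 0…8.
[y^8] = 1·(-9) + 12·(-5) + 54·2 + 108·(-1) + 81·7 = 498.

498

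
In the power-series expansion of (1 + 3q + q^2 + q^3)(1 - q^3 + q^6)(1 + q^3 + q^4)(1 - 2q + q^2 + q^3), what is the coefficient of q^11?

-5

(1 + 3q + q^2 + q^3) has coefficients 1,3,1,1 for degrees 0…3.
(1 - q^3 + q^6) has coefficients 1,0,0,-1,0,0,1,0,0,0,0,0 for degrees 0…11.
Multiplying by (1 + q^3 + q^4) gives running coefficients 1,0,0,0,1,0,0,-1,0,1,1,0 for degrees 0…11.
Finally multiplying by (1 - 2q + q^2 + q^3), the product of all factors after the first has coefficients 1,-2,1,1,1,-2,1,0,2,0,-2,-1 for degrees 0…11.
[q^11] = 1·(-1) + 3·(-2) + 1·0 + 1·2 = -5.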